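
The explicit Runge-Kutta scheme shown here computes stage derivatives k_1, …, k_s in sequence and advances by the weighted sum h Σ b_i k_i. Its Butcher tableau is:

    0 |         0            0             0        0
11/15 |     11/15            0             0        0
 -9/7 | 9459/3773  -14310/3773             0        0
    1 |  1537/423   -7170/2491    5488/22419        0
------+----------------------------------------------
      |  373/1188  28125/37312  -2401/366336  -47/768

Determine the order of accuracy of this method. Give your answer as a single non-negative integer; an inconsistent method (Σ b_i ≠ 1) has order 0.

4

b = (373/1188, 28125/37312, -2401/366336, -47/768)
c = (0, 11/15, -9/7, 1)
Ac = (0, 0, -954/343, -114/47)
Σ b_i: 373/1188·1 + 28125/37312·1 + (-2401/366336)·1 + (-47/768)·1 = 1 ✓
b·c: 28125/37312·11/15 + (-2401/366336)·(-9/7) + (-47/768)·1 = 1/2 ✓
b·c²: 28125/37312·121/225 + (-2401/366336)·81/49 + (-47/768)·1 = 1/3 ✓
b·Ac: (-2401/366336)·(-954/343) + (-47/768)·(-114/47) = 1/6 ✓
b·c³: 28125/37312·1331/3375 + (-2401/366336)·(-729/343) + (-47/768)·1 = 1/4 ✓
b·(c∘Ac): (-2401/366336)·8586/2401 + (-47/768)·(-114/47) = 1/8 ✓
b·Ac²: (-2401/366336)·(-3498/1715) + (-47/768)·(-806/705) = 1/12 ✓
b·A²c: (-47/768)·(-32/47) = 1/24 ✓; 4 stages ⇒ order 4.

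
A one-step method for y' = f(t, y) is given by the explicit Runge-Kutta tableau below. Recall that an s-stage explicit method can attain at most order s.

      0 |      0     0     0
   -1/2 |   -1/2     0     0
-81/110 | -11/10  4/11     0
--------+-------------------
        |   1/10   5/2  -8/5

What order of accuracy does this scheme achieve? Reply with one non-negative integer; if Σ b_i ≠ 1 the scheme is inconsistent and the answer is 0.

1

b = (1/10, 5/2, -8/5)
c = (0, -1/2, -81/110)
Ac = (0, 0, -2/11)
Σ b_i: 1/10·1 + 5/2·1 + (-8/5)·1 = 1 ✓
b·c: 5/2·(-1/2) + (-8/5)·(-81/110) = -79/1100 ≠ 1/2 ⇒ order 1.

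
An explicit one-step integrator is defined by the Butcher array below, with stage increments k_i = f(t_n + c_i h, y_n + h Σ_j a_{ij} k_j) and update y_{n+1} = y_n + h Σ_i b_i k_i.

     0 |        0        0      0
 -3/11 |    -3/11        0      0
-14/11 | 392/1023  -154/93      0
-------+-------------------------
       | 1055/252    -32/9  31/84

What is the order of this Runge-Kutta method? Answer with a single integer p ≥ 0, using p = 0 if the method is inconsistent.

3

b = (1055/252, -32/9, 31/84)
c = (0, -3/11, -14/11)
Ac = (0, 0, 14/31)
Σ b_i: 1055/252·1 + (-32/9)·1 + 31/84·1 = 1 ✓
b·c: (-32/9)·(-3/11) + 31/84·(-14/11) = 1/2 ✓
b·c²: (-32/9)·9/121 + 31/84·196/121 = 1/3 ✓
b·Ac: 31/84·14/31 = 1/6 ✓; 3 stages ⇒ order 3.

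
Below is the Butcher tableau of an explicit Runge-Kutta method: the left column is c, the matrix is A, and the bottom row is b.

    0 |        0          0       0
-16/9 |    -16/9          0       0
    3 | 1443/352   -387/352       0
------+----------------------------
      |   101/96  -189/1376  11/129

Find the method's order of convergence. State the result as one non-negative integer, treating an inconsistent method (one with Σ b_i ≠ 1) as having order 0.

3

b = (101/96, -189/1376, 11/129)
c = (0, -16/9, 3)
Ac = (0, 0, 43/22)
Σ b_i: 101/96·1 + (-189/1376)·1 + 11/129·1 = 1 ✓
b·c: (-189/1376)·(-16/9) + 11/129·3 = 1/2 ✓
b·c²: (-189/1376)·256/81 + 11/129·9 = 1/3 ✓
b·Ac: 11/129·43/22 = 1/6 ✓; 3 stages ⇒ order 3.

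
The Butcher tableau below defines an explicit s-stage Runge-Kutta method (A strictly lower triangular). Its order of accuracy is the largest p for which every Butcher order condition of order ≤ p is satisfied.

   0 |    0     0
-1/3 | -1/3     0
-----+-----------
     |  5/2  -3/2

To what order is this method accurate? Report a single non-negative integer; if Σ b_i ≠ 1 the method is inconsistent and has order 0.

2

b = (5/2, -3/2)
c = (0, -1/3)
Σ b_i: 5/2·1 + (-3/2)·1 = 1 ✓
b·c: (-3/2)·(-1/3) = 1/2 ✓; 2 stages ⇒ order 2.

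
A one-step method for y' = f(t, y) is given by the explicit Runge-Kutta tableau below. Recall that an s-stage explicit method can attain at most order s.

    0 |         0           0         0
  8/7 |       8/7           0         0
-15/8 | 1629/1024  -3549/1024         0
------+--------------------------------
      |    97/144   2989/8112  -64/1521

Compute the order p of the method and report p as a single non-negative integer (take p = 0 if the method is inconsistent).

b = (97/144, 2989/8112, -64/1521)
c = (0, 8/7, -15/8)
Ac = (0, 0, -507/128)
Σ b_i: 97/144·1 + 2989/8112·1 + (-64/1521)·1 = 1 ✓
b·c: 2989/8112·8/7 + (-64/1521)·(-15/8) = 1/2 ✓
b·c²: 2989/8112·64/49 + (-64/1521)·225/64 = 1/3 ✓
b·Ac: (-64/1521)·(-507/128) = 1/6 ✓; 3 stages ⇒ order 3.

3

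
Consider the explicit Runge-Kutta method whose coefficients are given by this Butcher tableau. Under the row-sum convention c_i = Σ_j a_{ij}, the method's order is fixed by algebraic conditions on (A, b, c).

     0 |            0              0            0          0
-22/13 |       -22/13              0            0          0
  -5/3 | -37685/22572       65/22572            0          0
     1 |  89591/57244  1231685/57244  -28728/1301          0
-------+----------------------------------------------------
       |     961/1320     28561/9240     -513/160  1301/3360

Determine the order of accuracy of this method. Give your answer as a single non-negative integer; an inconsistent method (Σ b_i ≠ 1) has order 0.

4

b = (961/1320, 28561/9240, -513/160, 1301/3360)
c = (0, -22/13, -5/3, 1)
Ac = (0, 0, -5/1026, 1015/2602)
Σ b_i: 961/1320·1 + 28561/9240·1 + (-513/160)·1 + 1301/3360·1 = 1 ✓
b·c: 28561/9240·(-22/13) + (-513/160)·(-5/3) + 1301/3360·1 = 1/2 ✓
b·c²: 28561/9240·484/169 + (-513/160)·25/9 + 1301/3360·1 = 1/3 ✓
b·Ac: (-513/160)·(-5/1026) + 1301/3360·1015/2602 = 1/6 ✓
b·c³: 28561/9240·(-10648/2197) + (-513/160)·(-125/27) + 1301/3360·1 = 1/4 ✓
b·(c∘Ac): (-513/160)·25/3078 + 1301/3360·1015/2602 = 1/8 ✓
b·Ac²: (-513/160)·55/6669 + 1301/3360·4795/16913 = 1/12 ✓
b·A²c: 1301/3360·140/1301 = 1/24 ✓; 4 stages ⇒ order 4.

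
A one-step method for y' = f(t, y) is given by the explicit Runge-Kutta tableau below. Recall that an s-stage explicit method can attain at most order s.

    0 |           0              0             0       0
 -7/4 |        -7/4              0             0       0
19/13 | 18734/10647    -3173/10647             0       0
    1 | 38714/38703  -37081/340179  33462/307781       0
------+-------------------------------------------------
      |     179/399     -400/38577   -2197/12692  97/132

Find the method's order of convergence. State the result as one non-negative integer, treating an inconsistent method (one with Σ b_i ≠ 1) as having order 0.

b = (179/399, -400/38577, -2197/12692, 97/132)
c = (0, -7/4, 19/13, 1)
Ac = (0, 0, 3173/6084, 407/1164)
Σ b_i: 179/399·1 + (-400/38577)·1 + (-2197/12692)·1 + 97/132·1 = 1 ✓
b·c: (-400/38577)·(-7/4) + (-2197/12692)·19/13 + 97/132·1 = 1/2 ✓
b·c²: (-400/38577)·49/16 + (-2197/12692)·361/169 + 97/132·1 = 1/3 ✓
b·Ac: (-2197/12692)·3173/6084 + 97/132·407/1164 = 1/6 ✓
b·c³: (-400/38577)·(-343/64) + (-2197/12692)·6859/2197 + 97/132·1 = 1/4 ✓
b·(c∘Ac): (-2197/12692)·60287/79092 + 97/132·407/1164 = 1/8 ✓
b·Ac²: (-2197/12692)·(-22211/24336) + 97/132·(-473/4656) = 1/12 ✓
b·A²c: 97/132·11/194 = 1/24 ✓; 4 stages ⇒ order 4.

4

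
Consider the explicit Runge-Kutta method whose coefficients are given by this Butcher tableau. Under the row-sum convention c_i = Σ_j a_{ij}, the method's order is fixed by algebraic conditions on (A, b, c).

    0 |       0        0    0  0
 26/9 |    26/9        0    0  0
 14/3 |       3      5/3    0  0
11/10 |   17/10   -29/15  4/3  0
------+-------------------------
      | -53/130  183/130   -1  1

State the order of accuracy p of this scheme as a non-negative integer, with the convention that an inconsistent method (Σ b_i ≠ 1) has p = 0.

2

b = (-53/130, 183/130, -1, 1)
c = (0, 26/9, 14/3, 11/10)
Ac = (0, 0, 130/27, 86/135)
Σ b_i: (-53/130)·1 + 183/130·1 + (-1)·1 + 1·1 = 1 ✓
b·c: 183/130·26/9 + (-1)·14/3 + 1·11/10 = 1/2 ✓
b·c²: 183/130·676/81 + (-1)·196/9 + 1·121/100 = -23813/2700 ≠ 1/3 ⇒ order 2.
b·Ac: (-1)·130/27 + 1·86/135 = -188/45 ≠ 1/6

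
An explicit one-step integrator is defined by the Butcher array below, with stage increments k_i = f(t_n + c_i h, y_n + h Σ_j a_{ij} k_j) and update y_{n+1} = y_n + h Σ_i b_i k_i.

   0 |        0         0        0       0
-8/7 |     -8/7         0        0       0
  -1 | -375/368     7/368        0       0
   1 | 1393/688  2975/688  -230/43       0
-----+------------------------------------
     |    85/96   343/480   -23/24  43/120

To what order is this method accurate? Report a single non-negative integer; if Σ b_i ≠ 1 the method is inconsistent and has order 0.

b = (85/96, 343/480, -23/24, 43/120)
c = (0, -8/7, -1, 1)
Ac = (0, 0, -1/46, 35/86)
Σ b_i: 85/96·1 + 343/480·1 + (-23/24)·1 + 43/120·1 = 1 ✓
b·c: 343/480·(-8/7) + (-23/24)·(-1) + 43/120·1 = 1/2 ✓
b·c²: 343/480·64/49 + (-23/24)·1 + 43/120·1 = 1/3 ✓
b·Ac: (-23/24)·(-1/46) + 43/120·35/86 = 1/6 ✓
b·c³: 343/480·(-512/343) + (-23/24)·(-1) + 43/120·1 = 1/4 ✓
b·(c∘Ac): (-23/24)·1/46 + 43/120·35/86 = 1/8 ✓
b·Ac²: (-23/24)·4/161 + 43/120·90/301 = 1/12 ✓
b·A²c: 43/120·5/43 = 1/24 ✓; 4 stages ⇒ order 4.

4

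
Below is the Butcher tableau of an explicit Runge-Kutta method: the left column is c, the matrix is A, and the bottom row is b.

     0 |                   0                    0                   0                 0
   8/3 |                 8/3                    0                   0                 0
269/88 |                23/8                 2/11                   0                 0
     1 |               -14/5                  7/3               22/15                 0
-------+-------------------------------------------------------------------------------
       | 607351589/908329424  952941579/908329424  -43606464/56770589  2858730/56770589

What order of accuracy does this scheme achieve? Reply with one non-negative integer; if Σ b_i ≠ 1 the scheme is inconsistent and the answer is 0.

b = (607351589/908329424, 952941579/908329424, -43606464/56770589, 2858730/56770589)
c = (0, 8/3, 269/88, 1)
Ac = (0, 0, 16/33, 1927/180)
Σ b_i: 607351589/908329424·1 + 952941579/908329424·1 + (-43606464/56770589)·1 + 2858730/56770589·1 = 1 ✓
b·c: 952941579/908329424·8/3 + (-43606464/56770589)·269/88 + 2858730/56770589·1 = 1/2 ✓
b·c²: 952941579/908329424·64/9 + (-43606464/56770589)·72361/7744 + 2858730/56770589·1 = 1/3 ✓
b·Ac: (-43606464/56770589)·16/33 + 2858730/56770589·1927/180 = 1/6 ✓
b·c³: 952941579/908329424·512/27 + (-43606464/56770589)·19465109/681472 + 2858730/56770589·1 = -89713649363/44962306488 ≠ 1/4 ⇒ order 3.
b·(c∘Ac): (-43606464/56770589)·538/363 + 2858730/56770589·1927/180 = -204147427/340623534 ≠ 1/8
b·Ac²: (-43606464/56770589)·128/99 + 2858730/56770589·1439729/47520 = 47887177867/89924612976 ≠ 1/12
b·A²c: 2858730/56770589·32/45 = 6098624/170311767 ≠ 1/24

3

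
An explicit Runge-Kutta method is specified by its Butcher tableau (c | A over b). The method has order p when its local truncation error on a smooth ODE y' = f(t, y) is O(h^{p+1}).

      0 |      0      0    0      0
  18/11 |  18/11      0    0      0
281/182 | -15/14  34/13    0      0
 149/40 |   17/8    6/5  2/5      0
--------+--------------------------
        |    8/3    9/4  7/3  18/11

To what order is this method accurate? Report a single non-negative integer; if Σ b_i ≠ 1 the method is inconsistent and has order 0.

0

b = (8/3, 9/4, 7/3, 18/11)
c = (0, 18/11, 281/182, 149/40)
Ac = (0, 0, 612/143, 12919/5005)
Σ b_i: 8/3·1 + 9/4·1 + 7/3·1 + 18/11·1 = 391/44 ≠ 1 ⇒ order 0.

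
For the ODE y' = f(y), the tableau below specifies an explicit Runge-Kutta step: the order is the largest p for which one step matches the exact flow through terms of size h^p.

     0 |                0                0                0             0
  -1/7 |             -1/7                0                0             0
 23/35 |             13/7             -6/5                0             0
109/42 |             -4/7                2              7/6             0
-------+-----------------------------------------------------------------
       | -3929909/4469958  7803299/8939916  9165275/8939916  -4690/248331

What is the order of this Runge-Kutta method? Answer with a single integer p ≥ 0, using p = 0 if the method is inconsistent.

b = (-3929909/4469958, 7803299/8939916, 9165275/8939916, -4690/248331)
c = (0, -1/7, 23/35, 109/42)
Ac = (0, 0, 6/35, 101/210)
Σ b_i: (-3929909/4469958)·1 + 7803299/8939916·1 + 9165275/8939916·1 + (-4690/248331)·1 = 1 ✓
b·c: 7803299/8939916·(-1/7) + 9165275/8939916·23/35 + (-4690/248331)·109/42 = 1/2 ✓
b·c²: 7803299/8939916·1/49 + 9165275/8939916·529/1225 + (-4690/248331)·11881/1764 = 1/3 ✓
b·Ac: 9165275/8939916·6/35 + (-4690/248331)·101/210 = 1/6 ✓
b·c³: 7803299/8939916·(-1/343) + 9165275/8939916·12167/42875 + (-4690/248331)·1295029/74088 = -11922959/285688620 ≠ 1/4 ⇒ order 3.
b·(c∘Ac): 9165275/8939916·138/1225 + (-4690/248331)·11009/8820 = 1438067/15644853 ≠ 1/8
b·Ac²: 9165275/8939916·(-6/245) + (-4690/248331)·4003/7350 = -80249/2267370 ≠ 1/12
b·A²c: (-4690/248331)·1/5 = -938/248331 ≠ 1/24

3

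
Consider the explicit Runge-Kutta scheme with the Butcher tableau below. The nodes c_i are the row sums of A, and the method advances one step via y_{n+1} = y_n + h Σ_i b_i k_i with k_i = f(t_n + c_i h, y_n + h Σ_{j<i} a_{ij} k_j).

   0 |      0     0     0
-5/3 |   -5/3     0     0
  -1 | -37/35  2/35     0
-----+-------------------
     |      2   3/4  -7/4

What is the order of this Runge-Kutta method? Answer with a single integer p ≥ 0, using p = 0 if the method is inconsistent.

b = (2, 3/4, -7/4)
c = (0, -5/3, -1)
Ac = (0, 0, -2/21)
Σ b_i: 2·1 + 3/4·1 + (-7/4)·1 = 1 ✓
b·c: 3/4·(-5/3) + (-7/4)·(-1) = 1/2 ✓
b·c²: 3/4·25/9 + (-7/4)·1 = 1/3 ✓
b·Ac: (-7/4)·(-2/21) = 1/6 ✓; 3 stages ⇒ order 3.

3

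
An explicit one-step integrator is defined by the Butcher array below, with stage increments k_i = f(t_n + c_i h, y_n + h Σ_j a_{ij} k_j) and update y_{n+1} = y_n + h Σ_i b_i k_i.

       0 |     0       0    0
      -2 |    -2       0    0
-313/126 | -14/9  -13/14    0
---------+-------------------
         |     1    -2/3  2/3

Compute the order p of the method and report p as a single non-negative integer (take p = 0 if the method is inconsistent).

1

b = (1, -2/3, 2/3)
c = (0, -2, -313/126)
Ac = (0, 0, 13/7)
Σ b_i: 1·1 + (-2/3)·1 + 2/3·1 = 1 ✓
b·c: (-2/3)·(-2) + 2/3·(-313/126) = -61/189 ≠ 1/2 ⇒ order 1.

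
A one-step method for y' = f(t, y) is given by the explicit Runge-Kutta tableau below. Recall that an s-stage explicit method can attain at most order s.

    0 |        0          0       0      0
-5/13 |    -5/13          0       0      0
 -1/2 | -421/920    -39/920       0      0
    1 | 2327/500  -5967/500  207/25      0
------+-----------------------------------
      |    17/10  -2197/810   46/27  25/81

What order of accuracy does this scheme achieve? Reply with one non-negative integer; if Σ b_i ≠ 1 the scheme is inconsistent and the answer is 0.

4

b = (17/10, -2197/810, 46/27, 25/81)
c = (0, -5/13, -1/2, 1)
Ac = (0, 0, 3/184, 9/20)
Σ b_i: 17/10·1 + (-2197/810)·1 + 46/27·1 + 25/81·1 = 1 ✓
b·c: (-2197/810)·(-5/13) + 46/27·(-1/2) + 25/81·1 = 1/2 ✓
b·c²: (-2197/810)·25/169 + 46/27·1/4 + 25/81·1 = 1/3 ✓
b·Ac: 46/27·3/184 + 25/81·9/20 = 1/6 ✓
b·c³: (-2197/810)·(-125/2197) + 46/27·(-1/8) + 25/81·1 = 1/4 ✓
b·(c∘Ac): 46/27·(-3/368) + 25/81·9/20 = 1/8 ✓
b·Ac²: 46/27·(-15/2392) + 25/81·99/325 = 1/12 ✓
b·A²c: 25/81·27/200 = 1/24 ✓; 4 stages ⇒ order 4.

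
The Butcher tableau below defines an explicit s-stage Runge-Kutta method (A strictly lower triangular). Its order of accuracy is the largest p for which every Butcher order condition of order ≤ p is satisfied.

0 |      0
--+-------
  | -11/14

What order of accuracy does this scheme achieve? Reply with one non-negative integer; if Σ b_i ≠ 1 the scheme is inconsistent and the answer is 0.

0

b = (-11/14)
c = (0)
Σ b_i: (-11/14)·1 = -11/14 ≠ 1 ⇒ order 0.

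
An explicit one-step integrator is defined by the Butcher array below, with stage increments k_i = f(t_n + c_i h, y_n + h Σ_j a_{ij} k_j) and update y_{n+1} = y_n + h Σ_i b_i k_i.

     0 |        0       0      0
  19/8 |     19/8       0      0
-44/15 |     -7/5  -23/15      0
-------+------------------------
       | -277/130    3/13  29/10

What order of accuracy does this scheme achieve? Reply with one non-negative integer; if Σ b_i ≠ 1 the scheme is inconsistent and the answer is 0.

b = (-277/130, 3/13, 29/10)
c = (0, 19/8, -44/15)
Ac = (0, 0, -437/120)
Σ b_i: (-277/130)·1 + 3/13·1 + 29/10·1 = 1 ✓
b·c: 3/13·19/8 + 29/10·(-44/15) = -62077/7800 ≠ 1/2 ⇒ order 1.

1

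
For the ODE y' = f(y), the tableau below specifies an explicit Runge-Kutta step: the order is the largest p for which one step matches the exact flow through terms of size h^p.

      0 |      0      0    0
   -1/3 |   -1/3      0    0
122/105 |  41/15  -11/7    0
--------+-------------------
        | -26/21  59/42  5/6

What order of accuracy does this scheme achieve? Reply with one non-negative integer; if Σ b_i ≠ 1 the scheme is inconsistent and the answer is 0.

2

b = (-26/21, 59/42, 5/6)
c = (0, -1/3, 122/105)
Ac = (0, 0, 11/21)
Σ b_i: (-26/21)·1 + 59/42·1 + 5/6·1 = 1 ✓
b·c: 59/42·(-1/3) + 5/6·122/105 = 1/2 ✓
b·c²: 59/42·1/9 + 5/6·14884/11025 = 16949/13230 ≠ 1/3 ⇒ order 2.
b·Ac: 5/6·11/21 = 55/126 ≠ 1/6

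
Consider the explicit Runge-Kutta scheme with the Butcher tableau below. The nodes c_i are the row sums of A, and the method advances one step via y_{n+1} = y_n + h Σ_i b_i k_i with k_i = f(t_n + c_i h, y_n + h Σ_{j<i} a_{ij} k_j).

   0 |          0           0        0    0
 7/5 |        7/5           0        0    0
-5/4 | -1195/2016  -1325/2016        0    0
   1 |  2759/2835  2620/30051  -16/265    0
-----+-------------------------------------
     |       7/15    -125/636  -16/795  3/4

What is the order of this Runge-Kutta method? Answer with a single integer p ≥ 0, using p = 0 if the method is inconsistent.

b = (7/15, -125/636, -16/795, 3/4)
c = (0, 7/5, -5/4, 1)
Ac = (0, 0, -265/288, 16/81)
Σ b_i: 7/15·1 + (-125/636)·1 + (-16/795)·1 + 3/4·1 = 1 ✓
b·c: (-125/636)·7/5 + (-16/795)·(-5/4) + 3/4·1 = 1/2 ✓
b·c²: (-125/636)·49/25 + (-16/795)·25/16 + 3/4·1 = 1/3 ✓
b·Ac: (-16/795)·(-265/288) + 3/4·16/81 = 1/6 ✓
b·c³: (-125/636)·343/125 + (-16/795)·(-125/64) + 3/4·1 = 1/4 ✓
b·(c∘Ac): (-16/795)·1325/1152 + 3/4·16/81 = 1/8 ✓
b·Ac²: (-16/795)·(-371/288) + 3/4·31/405 = 1/12 ✓
b·A²c: 3/4·1/18 = 1/24 ✓; 4 stages ⇒ order 4.

4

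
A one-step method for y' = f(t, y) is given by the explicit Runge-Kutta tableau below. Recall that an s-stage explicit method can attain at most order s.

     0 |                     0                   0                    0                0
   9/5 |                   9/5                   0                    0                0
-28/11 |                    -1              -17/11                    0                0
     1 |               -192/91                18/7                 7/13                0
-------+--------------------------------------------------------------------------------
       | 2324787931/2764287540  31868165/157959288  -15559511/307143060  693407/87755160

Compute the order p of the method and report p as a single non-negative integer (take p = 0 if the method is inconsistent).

3

b = (2324787931/2764287540, 31868165/157959288, -15559511/307143060, 693407/87755160)
c = (0, 9/5, -28/11, 1)
Ac = (0, 0, -153/55, 16306/5005)
Σ b_i: 2324787931/2764287540·1 + 31868165/157959288·1 + (-15559511/307143060)·1 + 693407/87755160·1 = 1 ✓
b·c: 31868165/157959288·9/5 + (-15559511/307143060)·(-28/11) + 693407/87755160·1 = 1/2 ✓
b·c²: 31868165/157959288·81/25 + (-15559511/307143060)·784/121 + 693407/87755160·1 = 1/3 ✓
b·Ac: (-15559511/307143060)·(-153/55) + 693407/87755160·16306/5005 = 1/6 ✓
b·c³: 31868165/157959288·729/125 + (-15559511/307143060)·(-21952/1331) + 693407/87755160·1 = 2437414537/1206633450 ≠ 1/4 ⇒ order 3.
b·(c∘Ac): (-15559511/307143060)·4284/605 + 693407/87755160·16306/5005 = -511349947/1535715300 ≠ 1/8
b·Ac²: (-15559511/307143060)·(-1377/275) + 693407/87755160·3253834/275275 = 209388337/603316725 ≠ 1/12
b·A²c: 693407/87755160·(-1071/715) = -1731093/146258600 ≠ 1/24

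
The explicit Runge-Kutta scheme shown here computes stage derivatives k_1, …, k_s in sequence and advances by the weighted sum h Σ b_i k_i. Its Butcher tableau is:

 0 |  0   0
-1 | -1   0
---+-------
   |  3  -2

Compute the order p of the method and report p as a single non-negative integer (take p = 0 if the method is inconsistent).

b = (3, -2)
c = (0, -1)
Σ b_i: 3·1 + (-2)·1 = 1 ✓
b·c: (-2)·(-1) = 2 ≠ 1/2 ⇒ order 1.

1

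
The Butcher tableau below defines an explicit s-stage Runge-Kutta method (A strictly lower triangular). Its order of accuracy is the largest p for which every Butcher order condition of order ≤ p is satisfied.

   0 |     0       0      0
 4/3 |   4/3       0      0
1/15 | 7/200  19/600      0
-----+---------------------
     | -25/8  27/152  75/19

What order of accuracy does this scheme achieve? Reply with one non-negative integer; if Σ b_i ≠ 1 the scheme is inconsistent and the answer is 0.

b = (-25/8, 27/152, 75/19)
c = (0, 4/3, 1/15)
Ac = (0, 0, 19/450)
Σ b_i: (-25/8)·1 + 27/152·1 + 75/19·1 = 1 ✓
b·c: 27/152·4/3 + 75/19·1/15 = 1/2 ✓
b·c²: 27/152·16/9 + 75/19·1/225 = 1/3 ✓
b·Ac: 75/19·19/450 = 1/6 ✓; 3 stages ⇒ order 3.

3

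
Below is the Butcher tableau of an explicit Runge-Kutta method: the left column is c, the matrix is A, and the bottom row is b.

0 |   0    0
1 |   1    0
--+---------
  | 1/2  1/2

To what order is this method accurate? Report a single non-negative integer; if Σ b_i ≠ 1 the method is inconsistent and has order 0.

2

b = (1/2, 1/2)
c = (0, 1)
Σ b_i: 1/2·1 + 1/2·1 = 1 ✓
b·c: 1/2·1 = 1/2 ✓; 2 stages ⇒ order 2.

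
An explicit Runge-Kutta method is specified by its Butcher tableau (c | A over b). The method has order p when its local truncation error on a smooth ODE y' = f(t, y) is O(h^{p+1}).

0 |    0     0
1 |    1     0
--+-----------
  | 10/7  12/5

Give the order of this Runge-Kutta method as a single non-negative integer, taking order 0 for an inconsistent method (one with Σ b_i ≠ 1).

0

b = (10/7, 12/5)
c = (0, 1)
Σ b_i: 10/7·1 + 12/5·1 = 134/35 ≠ 1 ⇒ order 0.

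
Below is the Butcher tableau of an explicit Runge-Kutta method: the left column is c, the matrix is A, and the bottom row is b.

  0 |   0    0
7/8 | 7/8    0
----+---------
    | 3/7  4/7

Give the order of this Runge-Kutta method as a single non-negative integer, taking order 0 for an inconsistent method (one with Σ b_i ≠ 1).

2

b = (3/7, 4/7)
c = (0, 7/8)
Σ b_i: 3/7·1 + 4/7·1 = 1 ✓
b·c: 4/7·7/8 = 1/2 ✓; 2 stages ⇒ order 2.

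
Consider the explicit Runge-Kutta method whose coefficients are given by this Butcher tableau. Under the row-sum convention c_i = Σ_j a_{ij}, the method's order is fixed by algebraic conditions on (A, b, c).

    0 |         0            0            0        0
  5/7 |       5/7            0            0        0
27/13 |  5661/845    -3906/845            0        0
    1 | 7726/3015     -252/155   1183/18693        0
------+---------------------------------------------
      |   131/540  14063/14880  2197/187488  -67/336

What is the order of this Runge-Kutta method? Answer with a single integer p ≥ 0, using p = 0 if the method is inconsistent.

b = (131/540, 14063/14880, 2197/187488, -67/336)
c = (0, 5/7, 27/13, 1)
Ac = (0, 0, -558/169, -69/67)
Σ b_i: 131/540·1 + 14063/14880·1 + 2197/187488·1 + (-67/336)·1 = 1 ✓
b·c: 14063/14880·5/7 + 2197/187488·27/13 + (-67/336)·1 = 1/2 ✓
b·c²: 14063/14880·25/49 + 2197/187488·729/169 + (-67/336)·1 = 1/3 ✓
b·Ac: 2197/187488·(-558/169) + (-67/336)·(-69/67) = 1/6 ✓
b·c³: 14063/14880·125/343 + 2197/187488·19683/2197 + (-67/336)·1 = 1/4 ✓
b·(c∘Ac): 2197/187488·(-15066/2197) + (-67/336)·(-69/67) = 1/8 ✓
b·Ac²: 2197/187488·(-2790/1183) + (-67/336)·(-261/469) = 1/12 ✓
b·A²c: (-67/336)·(-14/67) = 1/24 ✓; 4 stages ⇒ order 4.

4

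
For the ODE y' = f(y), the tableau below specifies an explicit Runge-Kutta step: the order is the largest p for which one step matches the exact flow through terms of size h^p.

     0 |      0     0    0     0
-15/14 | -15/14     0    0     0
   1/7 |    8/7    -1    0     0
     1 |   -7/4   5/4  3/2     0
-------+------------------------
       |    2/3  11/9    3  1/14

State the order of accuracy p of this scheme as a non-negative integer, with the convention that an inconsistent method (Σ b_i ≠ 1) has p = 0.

0

b = (2/3, 11/9, 3, 1/14)
c = (0, -15/14, 1/7, 1)
Ac = (0, 0, 15/14, -9/8)
Σ b_i: 2/3·1 + 11/9·1 + 3·1 + 1/14·1 = 625/126 ≠ 1 ⇒ order 0.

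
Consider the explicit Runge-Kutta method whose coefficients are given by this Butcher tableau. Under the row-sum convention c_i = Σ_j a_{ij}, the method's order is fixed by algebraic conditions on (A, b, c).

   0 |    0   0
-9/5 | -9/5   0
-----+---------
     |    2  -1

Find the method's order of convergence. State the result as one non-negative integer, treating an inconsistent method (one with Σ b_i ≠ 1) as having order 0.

b = (2, -1)
c = (0, -9/5)
Σ b_i: 2·1 + (-1)·1 = 1 ✓
b·c: (-1)·(-9/5) = 9/5 ≠ 1/2 ⇒ order 1.

1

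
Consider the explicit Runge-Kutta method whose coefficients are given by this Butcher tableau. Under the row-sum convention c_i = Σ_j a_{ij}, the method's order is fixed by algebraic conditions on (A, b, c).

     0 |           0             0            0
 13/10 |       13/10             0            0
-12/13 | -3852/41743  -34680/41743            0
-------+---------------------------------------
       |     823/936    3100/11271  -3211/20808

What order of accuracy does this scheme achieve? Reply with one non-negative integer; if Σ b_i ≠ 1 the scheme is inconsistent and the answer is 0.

3

b = (823/936, 3100/11271, -3211/20808)
c = (0, 13/10, -12/13)
Ac = (0, 0, -3468/3211)
Σ b_i: 823/936·1 + 3100/11271·1 + (-3211/20808)·1 = 1 ✓
b·c: 3100/11271·13/10 + (-3211/20808)·(-12/13) = 1/2 ✓
b·c²: 3100/11271·169/100 + (-3211/20808)·144/169 = 1/3 ✓
b·Ac: (-3211/20808)·(-3468/3211) = 1/6 ✓; 3 stages ⇒ order 3.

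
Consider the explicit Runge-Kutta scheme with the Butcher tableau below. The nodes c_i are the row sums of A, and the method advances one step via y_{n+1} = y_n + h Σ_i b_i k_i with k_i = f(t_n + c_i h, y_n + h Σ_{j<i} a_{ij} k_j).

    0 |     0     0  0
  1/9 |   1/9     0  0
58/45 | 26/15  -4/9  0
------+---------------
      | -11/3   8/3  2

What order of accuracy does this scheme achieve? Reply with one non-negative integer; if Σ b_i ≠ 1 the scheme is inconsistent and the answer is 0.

b = (-11/3, 8/3, 2)
c = (0, 1/9, 58/45)
Ac = (0, 0, -4/81)
Σ b_i: (-11/3)·1 + 8/3·1 + 2·1 = 1 ✓
b·c: 8/3·1/9 + 2·58/45 = 388/135 ≠ 1/2 ⇒ order 1.

1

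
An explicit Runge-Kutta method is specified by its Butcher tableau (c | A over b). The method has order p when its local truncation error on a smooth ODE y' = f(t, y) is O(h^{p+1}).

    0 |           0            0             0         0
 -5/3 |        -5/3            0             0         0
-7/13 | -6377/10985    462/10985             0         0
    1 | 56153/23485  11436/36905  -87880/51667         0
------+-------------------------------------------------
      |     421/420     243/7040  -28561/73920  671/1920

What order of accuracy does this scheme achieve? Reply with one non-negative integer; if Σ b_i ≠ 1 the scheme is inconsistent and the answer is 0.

b = (421/420, 243/7040, -28561/73920, 671/1920)
c = (0, -5/3, -7/13, 1)
Ac = (0, 0, -154/2197, 268/671)
Σ b_i: 421/420·1 + 243/7040·1 + (-28561/73920)·1 + 671/1920·1 = 1 ✓
b·c: 243/7040·(-5/3) + (-28561/73920)·(-7/13) + 671/1920·1 = 1/2 ✓
b·c²: 243/7040·25/9 + (-28561/73920)·49/169 + 671/1920·1 = 1/3 ✓
b·Ac: (-28561/73920)·(-154/2197) + 671/1920·268/671 = 1/6 ✓
b·c³: 243/7040·(-125/27) + (-28561/73920)·(-343/2197) + 671/1920·1 = 1/4 ✓
b·(c∘Ac): (-28561/73920)·1078/28561 + 671/1920·268/671 = 1/8 ✓
b·Ac²: (-28561/73920)·770/6591 + 671/1920·740/2013 = 1/12 ✓
b·A²c: 671/1920·80/671 = 1/24 ✓; 4 stages ⇒ order 4.

4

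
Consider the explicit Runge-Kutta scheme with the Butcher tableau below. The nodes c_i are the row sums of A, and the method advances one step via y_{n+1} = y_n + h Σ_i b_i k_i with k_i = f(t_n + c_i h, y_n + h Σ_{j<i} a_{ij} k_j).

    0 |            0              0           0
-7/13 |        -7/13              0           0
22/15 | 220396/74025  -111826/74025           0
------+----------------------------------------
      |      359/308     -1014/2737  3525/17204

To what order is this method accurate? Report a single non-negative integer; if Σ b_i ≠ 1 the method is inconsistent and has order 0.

3

b = (359/308, -1014/2737, 3525/17204)
c = (0, -7/13, 22/15)
Ac = (0, 0, 8602/10575)
Σ b_i: 359/308·1 + (-1014/2737)·1 + 3525/17204·1 = 1 ✓
b·c: (-1014/2737)·(-7/13) + 3525/17204·22/15 = 1/2 ✓
b·c²: (-1014/2737)·49/169 + 3525/17204·484/225 = 1/3 ✓
b·Ac: 3525/17204·8602/10575 = 1/6 ✓; 3 stages ⇒ order 3.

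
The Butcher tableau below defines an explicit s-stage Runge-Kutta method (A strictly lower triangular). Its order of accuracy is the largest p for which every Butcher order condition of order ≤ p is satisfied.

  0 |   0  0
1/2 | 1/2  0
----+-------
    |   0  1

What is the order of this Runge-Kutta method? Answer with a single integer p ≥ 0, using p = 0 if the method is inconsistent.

2

b = (0, 1)
c = (0, 1/2)
Σ b_i: 1·1 = 1 ✓
b·c: 1·1/2 = 1/2 ✓; 2 stages ⇒ order 2.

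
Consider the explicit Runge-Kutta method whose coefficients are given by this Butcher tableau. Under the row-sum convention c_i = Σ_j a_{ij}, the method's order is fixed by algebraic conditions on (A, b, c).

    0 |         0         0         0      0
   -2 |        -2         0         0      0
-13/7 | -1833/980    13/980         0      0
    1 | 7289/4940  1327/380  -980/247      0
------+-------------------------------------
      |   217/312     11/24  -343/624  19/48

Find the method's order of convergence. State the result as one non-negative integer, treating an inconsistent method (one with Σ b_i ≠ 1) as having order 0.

b = (217/312, 11/24, -343/624, 19/48)
c = (0, -2, -13/7, 1)
Ac = (0, 0, -13/490, 73/190)
Σ b_i: 217/312·1 + 11/24·1 + (-343/624)·1 + 19/48·1 = 1 ✓
b·c: 11/24·(-2) + (-343/624)·(-13/7) + 19/48·1 = 1/2 ✓
b·c²: 11/24·4 + (-343/624)·169/49 + 19/48·1 = 1/3 ✓
b·Ac: (-343/624)·(-13/490) + 19/48·73/190 = 1/6 ✓
b·c³: 11/24·(-8) + (-343/624)·(-2197/343) + 19/48·1 = 1/4 ✓
b·(c∘Ac): (-343/624)·169/3430 + 19/48·73/190 = 1/8 ✓
b·Ac²: (-343/624)·13/245 + 19/48·27/95 = 1/12 ✓
b·A²c: 19/48·2/19 = 1/24 ✓; 4 stages ⇒ order 4.

4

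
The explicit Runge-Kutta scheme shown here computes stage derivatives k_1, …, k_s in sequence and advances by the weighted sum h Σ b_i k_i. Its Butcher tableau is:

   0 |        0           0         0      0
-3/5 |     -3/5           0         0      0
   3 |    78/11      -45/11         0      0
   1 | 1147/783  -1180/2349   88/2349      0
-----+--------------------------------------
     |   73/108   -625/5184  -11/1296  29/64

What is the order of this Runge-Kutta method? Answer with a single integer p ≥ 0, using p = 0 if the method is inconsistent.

4

b = (73/108, -625/5184, -11/1296, 29/64)
c = (0, -3/5, 3, 1)
Ac = (0, 0, 27/11, 12/29)
Σ b_i: 73/108·1 + (-625/5184)·1 + (-11/1296)·1 + 29/64·1 = 1 ✓
b·c: (-625/5184)·(-3/5) + (-11/1296)·3 + 29/64·1 = 1/2 ✓
b·c²: (-625/5184)·9/25 + (-11/1296)·9 + 29/64·1 = 1/3 ✓
b·Ac: (-11/1296)·27/11 + 29/64·12/29 = 1/6 ✓
b·c³: (-625/5184)·(-27/125) + (-11/1296)·27 + 29/64·1 = 1/4 ✓
b·(c∘Ac): (-11/1296)·81/11 + 29/64·12/29 = 1/8 ✓
b·Ac²: (-11/1296)·(-81/55) + 29/64·68/435 = 1/12 ✓
b·A²c: 29/64·8/87 = 1/24 ✓; 4 stages ⇒ order 4.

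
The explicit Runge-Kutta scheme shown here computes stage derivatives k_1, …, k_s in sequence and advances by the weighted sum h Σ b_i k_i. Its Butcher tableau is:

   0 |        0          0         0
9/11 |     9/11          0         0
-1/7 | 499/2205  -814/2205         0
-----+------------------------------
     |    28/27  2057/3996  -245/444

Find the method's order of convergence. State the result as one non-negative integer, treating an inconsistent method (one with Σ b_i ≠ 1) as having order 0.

b = (28/27, 2057/3996, -245/444)
c = (0, 9/11, -1/7)
Ac = (0, 0, -74/245)
Σ b_i: 28/27·1 + 2057/3996·1 + (-245/444)·1 = 1 ✓
b·c: 2057/3996·9/11 + (-245/444)·(-1/7) = 1/2 ✓
b·c²: 2057/3996·81/121 + (-245/444)·1/49 = 1/3 ✓
b·Ac: (-245/444)·(-74/245) = 1/6 ✓; 3 stages ⇒ order 3.

3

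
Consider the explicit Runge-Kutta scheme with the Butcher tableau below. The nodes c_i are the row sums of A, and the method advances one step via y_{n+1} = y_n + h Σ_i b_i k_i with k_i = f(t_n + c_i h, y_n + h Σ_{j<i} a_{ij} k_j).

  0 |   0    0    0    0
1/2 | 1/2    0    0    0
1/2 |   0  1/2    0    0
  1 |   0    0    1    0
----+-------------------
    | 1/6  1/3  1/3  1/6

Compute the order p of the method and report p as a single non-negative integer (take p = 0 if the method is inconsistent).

b = (1/6, 1/3, 1/3, 1/6)
c = (0, 1/2, 1/2, 1)
Ac = (0, 0, 1/4, 1/2)
Σ b_i: 1/6·1 + 1/3·1 + 1/3·1 + 1/6·1 = 1 ✓
b·c: 1/3·1/2 + 1/3·1/2 + 1/6·1 = 1/2 ✓
b·c²: 1/3·1/4 + 1/3·1/4 + 1/6·1 = 1/3 ✓
b·Ac: 1/3·1/4 + 1/6·1/2 = 1/6 ✓
b·c³: 1/3·1/8 + 1/3·1/8 + 1/6·1 = 1/4 ✓
b·(c∘Ac): 1/3·1/8 + 1/6·1/2 = 1/8 ✓
b·Ac²: 1/3·1/8 + 1/6·1/4 = 1/12 ✓
b·A²c: 1/6·1/4 = 1/24 ✓; 4 stages ⇒ order 4.

4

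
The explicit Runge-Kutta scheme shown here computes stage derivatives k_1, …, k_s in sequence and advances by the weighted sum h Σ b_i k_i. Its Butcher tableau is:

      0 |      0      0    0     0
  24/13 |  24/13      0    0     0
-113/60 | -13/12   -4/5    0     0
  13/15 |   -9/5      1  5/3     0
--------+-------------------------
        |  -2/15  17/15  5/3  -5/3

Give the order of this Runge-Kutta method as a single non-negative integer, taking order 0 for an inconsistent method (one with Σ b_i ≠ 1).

b = (-2/15, 17/15, 5/3, -5/3)
c = (0, 24/13, -113/60, 13/15)
Ac = (0, 0, -96/65, -605/468)
Σ b_i: (-2/15)·1 + 17/15·1 + 5/3·1 + (-5/3)·1 = 1 ✓
b·c: 17/15·24/13 + 5/3·(-113/60) + (-5/3)·13/15 = -1943/780 ≠ 1/2 ⇒ order 1.

1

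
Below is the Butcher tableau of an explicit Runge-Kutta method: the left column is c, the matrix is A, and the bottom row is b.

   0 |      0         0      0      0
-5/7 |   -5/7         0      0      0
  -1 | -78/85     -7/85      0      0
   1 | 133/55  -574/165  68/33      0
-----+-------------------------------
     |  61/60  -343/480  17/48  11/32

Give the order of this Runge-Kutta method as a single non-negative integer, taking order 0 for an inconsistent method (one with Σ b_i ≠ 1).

b = (61/60, -343/480, 17/48, 11/32)
c = (0, -5/7, -1, 1)
Ac = (0, 0, 1/17, 14/33)
Σ b_i: 61/60·1 + (-343/480)·1 + 17/48·1 + 11/32·1 = 1 ✓
b·c: (-343/480)·(-5/7) + 17/48·(-1) + 11/32·1 = 1/2 ✓
b·c²: (-343/480)·25/49 + 17/48·1 + 11/32·1 = 1/3 ✓
b·Ac: 17/48·1/17 + 11/32·14/33 = 1/6 ✓
b·c³: (-343/480)·(-125/343) + 17/48·(-1) + 11/32·1 = 1/4 ✓
b·(c∘Ac): 17/48·(-1/17) + 11/32·14/33 = 1/8 ✓
b·Ac²: 17/48·(-5/119) + 11/32·2/7 = 1/12 ✓
b·A²c: 11/32·4/33 = 1/24 ✓; 4 stages ⇒ order 4.

4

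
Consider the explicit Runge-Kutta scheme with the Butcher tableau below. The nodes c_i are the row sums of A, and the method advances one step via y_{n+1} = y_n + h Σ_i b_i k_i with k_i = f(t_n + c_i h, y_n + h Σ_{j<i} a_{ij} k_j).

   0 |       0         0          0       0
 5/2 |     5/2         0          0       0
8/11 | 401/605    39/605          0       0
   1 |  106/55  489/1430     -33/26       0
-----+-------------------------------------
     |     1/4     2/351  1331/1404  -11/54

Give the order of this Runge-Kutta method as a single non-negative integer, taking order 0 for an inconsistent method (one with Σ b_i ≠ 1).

4

b = (1/4, 2/351, 1331/1404, -11/54)
c = (0, 5/2, 8/11, 1)
Ac = (0, 0, 39/242, -3/44)
Σ b_i: 1/4·1 + 2/351·1 + 1331/1404·1 + (-11/54)·1 = 1 ✓
b·c: 2/351·5/2 + 1331/1404·8/11 + (-11/54)·1 = 1/2 ✓
b·c²: 2/351·25/4 + 1331/1404·64/121 + (-11/54)·1 = 1/3 ✓
b·Ac: 1331/1404·39/242 + (-11/54)·(-3/44) = 1/6 ✓
b·c³: 2/351·125/8 + 1331/1404·512/1331 + (-11/54)·1 = 1/4 ✓
b·(c∘Ac): 1331/1404·156/1331 + (-11/54)·(-3/44) = 1/8 ✓
b·Ac²: 1331/1404·195/484 + (-11/54)·129/88 = 1/12 ✓
b·A²c: (-11/54)·(-9/44) = 1/24 ✓; 4 stages ⇒ order 4.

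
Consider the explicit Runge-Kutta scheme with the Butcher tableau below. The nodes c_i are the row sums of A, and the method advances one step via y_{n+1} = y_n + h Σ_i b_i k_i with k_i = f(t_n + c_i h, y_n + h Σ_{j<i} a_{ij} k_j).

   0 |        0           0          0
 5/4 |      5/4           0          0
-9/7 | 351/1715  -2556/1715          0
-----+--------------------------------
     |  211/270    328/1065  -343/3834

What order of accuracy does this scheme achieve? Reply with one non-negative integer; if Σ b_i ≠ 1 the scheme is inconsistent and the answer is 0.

b = (211/270, 328/1065, -343/3834)
c = (0, 5/4, -9/7)
Ac = (0, 0, -639/343)
Σ b_i: 211/270·1 + 328/1065·1 + (-343/3834)·1 = 1 ✓
b·c: 328/1065·5/4 + (-343/3834)·(-9/7) = 1/2 ✓
b·c²: 328/1065·25/16 + (-343/3834)·81/49 = 1/3 ✓
b·Ac: (-343/3834)·(-639/343) = 1/6 ✓; 3 stages ⇒ order 3.

3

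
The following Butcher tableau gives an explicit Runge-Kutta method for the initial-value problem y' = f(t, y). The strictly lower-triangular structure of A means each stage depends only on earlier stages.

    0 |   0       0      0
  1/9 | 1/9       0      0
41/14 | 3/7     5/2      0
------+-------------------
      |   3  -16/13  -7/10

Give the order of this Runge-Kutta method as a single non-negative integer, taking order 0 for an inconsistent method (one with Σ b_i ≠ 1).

b = (3, -16/13, -7/10)
c = (0, 1/9, 41/14)
Ac = (0, 0, 5/18)
Σ b_i: 3·1 + (-16/13)·1 + (-7/10)·1 = 139/130 ≠ 1 ⇒ order 0.

0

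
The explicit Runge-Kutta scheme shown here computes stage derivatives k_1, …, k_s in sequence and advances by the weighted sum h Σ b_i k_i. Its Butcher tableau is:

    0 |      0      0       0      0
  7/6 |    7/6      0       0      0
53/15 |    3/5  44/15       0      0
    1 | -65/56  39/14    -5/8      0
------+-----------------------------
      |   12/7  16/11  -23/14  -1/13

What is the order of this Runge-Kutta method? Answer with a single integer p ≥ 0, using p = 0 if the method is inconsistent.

b = (12/7, 16/11, -23/14, -1/13)
c = (0, 7/6, 53/15, 1)
Ac = (0, 0, 154/45, 25/24)
Σ b_i: 12/7·1 + 16/11·1 + (-23/14)·1 + (-1/13)·1 = 2901/2002 ≠ 1 ⇒ order 0.

0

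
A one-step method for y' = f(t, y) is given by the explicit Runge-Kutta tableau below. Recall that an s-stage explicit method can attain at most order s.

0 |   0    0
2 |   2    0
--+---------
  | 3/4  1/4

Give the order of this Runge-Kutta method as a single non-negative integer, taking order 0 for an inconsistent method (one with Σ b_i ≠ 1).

b = (3/4, 1/4)
c = (0, 2)
Σ b_i: 3/4·1 + 1/4·1 = 1 ✓
b·c: 1/4·2 = 1/2 ✓; 2 stages ⇒ order 2.

2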